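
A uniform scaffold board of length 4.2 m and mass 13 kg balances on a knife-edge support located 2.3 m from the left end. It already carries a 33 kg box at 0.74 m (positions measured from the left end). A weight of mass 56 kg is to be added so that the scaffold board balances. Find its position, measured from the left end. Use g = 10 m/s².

x ≈ 3.27 m from the left end

Taking torques about the knife-edge support (at 2.3 m from the left end):
Beam weight: 13 × 10 = 130 N down at 2.1 m → arm 0.2 m, τ = 130 × 0.2 = 26 N·m counterclockwise.
Box: 33 × 10 = 330 N down at 0.74 m → arm 1.56 m, τ = 330 × 1.56 = 514.8 N·m counterclockwise.
Net moment of existing loads = 540.8 N·m counterclockwise.
The weight weighs 56 × 10 = 560 N and must supply an equal clockwise moment, so its lever arm about the knife-edge support is 540.8 / 560 = 0.966 m.
That puts it at 2.3 + 0.966 = 3.27 m from the left end.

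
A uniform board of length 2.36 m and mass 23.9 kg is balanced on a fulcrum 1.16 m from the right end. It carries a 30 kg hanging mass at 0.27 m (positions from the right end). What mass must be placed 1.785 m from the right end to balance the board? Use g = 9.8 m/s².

m ≈ 42 kg

Sum moments about the fulcrum (at 1.16 m from the right end) (the support reaction has zero arm there).
Beam weight: 23.9 × 9.8 = 234.2 N down at 1.18 m → arm 0.02 m, τ = 234.2 × 0.02 = 4.684 N·m counterclockwise.
Hanging mass: 30 × 9.8 = 294 N down at 0.27 m → arm 0.89 m, τ = 294 × 0.89 = 261.7 N·m clockwise.
Net moment of known loads = 257 N·m clockwise.
An unknown mass m at 1.785 m has arm 0.625 m; its moment is m·g·0.625 counterclockwise.
Στ = 0 ⇒ m × 9.8 × 0.625 = 257 ⇒ m = 257 / (9.8 × 0.625) = 42 kg.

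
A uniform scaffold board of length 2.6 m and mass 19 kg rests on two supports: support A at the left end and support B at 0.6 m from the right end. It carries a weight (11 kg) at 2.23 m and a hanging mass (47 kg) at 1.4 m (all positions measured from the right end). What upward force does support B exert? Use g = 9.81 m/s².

R_B ≈ 418 N

About support A:
Beam weight: 19 × 9.81 = 186.4 N down at 1.3 m → arm 1.3 m, τ = 186.4 × 1.3 = 242.3 N·m clockwise.
Weight: 11 × 9.81 = 107.9 N down at 2.23 m → arm 0.37 m, τ = 107.9 × 0.37 = 39.92 N·m clockwise.
Hanging mass: 47 × 9.81 = 461.1 N down at 1.4 m → arm 1.2 m, τ = 461.1 × 1.2 = 553.3 N·m clockwise.
Net load moment about support A = 835.5 N·m clockwise.
Reaction R at support B is upward at 0.6 m, arm 2 m → moment R × 2 counterclockwise.
Στ = 0 ⇒ R × 2 = 835.5 ⇒ R = 418 N.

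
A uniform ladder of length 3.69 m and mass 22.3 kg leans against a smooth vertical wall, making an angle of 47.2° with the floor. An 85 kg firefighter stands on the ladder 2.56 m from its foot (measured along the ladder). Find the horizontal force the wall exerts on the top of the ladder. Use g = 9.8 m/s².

Taking torques about the foot of the ladder:
Ladder weight 22.3×9.8 = 218.5 N acts at 1.845 m along the ladder; its horizontal arm is 1.845·cos47.2° = 1.254 m → τ = 274 N·m clockwise.
Firefighter: 85×9.8 = 833 N at 2.56 m → arm 1.739 m → τ = 1449 N·m clockwise.
Wall normal N acts horizontally at the top; its moment arm is the height L sinθ = 3.69·sin47.2° = 2.707 m, counterclockwise.
For rotational equilibrium, N × 2.707 = 1723, so N = 636 N.

N_wall ≈ 636 N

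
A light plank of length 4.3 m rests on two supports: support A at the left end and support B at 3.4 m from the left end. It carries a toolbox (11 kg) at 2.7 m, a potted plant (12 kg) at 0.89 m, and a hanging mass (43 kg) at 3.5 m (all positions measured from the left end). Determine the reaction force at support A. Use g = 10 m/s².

Choose support B as the axis so its reaction then has zero moment arm.
Toolbox: 11 × 10 = 110 N down at 2.7 m → arm 0.7 m, τ = 110 × 0.7 = 77 N·m counterclockwise.
Potted plant: 12 × 10 = 120 N down at 0.89 m → arm 2.51 m, τ = 120 × 2.51 = 301.2 N·m counterclockwise.
Hanging mass: 43 × 10 = 430 N down at 3.5 m → arm 0.1 m, τ = 430 × 0.1 = 43 N·m clockwise.
Net load moment about support B = 335.2 N·m counterclockwise.
Reaction R at support A is upward at 0 m, arm 3.4 m → moment R × 3.4 clockwise.
For rotational equilibrium, R × 3.4 = 335.2, so R = 98.6 N.

R_A ≈ 98.6 N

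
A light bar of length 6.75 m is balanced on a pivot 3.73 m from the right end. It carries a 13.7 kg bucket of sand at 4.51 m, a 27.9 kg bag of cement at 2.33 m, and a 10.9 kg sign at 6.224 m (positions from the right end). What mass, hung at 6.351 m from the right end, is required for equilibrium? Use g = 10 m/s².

m ≈ 0.454 kg

About the pivot (at 3.73 m from the right end):
Bucket of sand: 13.7 × 10 = 137 N down at 4.51 m → arm 0.78 m, τ = 137 × 0.78 = 106.9 N·m counterclockwise.
Bag of cement: 27.9 × 10 = 279 N down at 2.33 m → arm 1.4 m, τ = 279 × 1.4 = 390.6 N·m clockwise.
Sign: 10.9 × 10 = 109 N down at 6.224 m → arm 2.494 m, τ = 109 × 2.494 = 271.8 N·m counterclockwise.
Net moment of known loads = 11.9 N·m clockwise.
An unknown mass m at 6.351 m has arm 2.621 m; its moment is m·g·2.621 counterclockwise.
Balancing moments: m × 10 × 2.621 = 11.9, giving m = 11.9 / (10 × 2.621) = 0.454 kg.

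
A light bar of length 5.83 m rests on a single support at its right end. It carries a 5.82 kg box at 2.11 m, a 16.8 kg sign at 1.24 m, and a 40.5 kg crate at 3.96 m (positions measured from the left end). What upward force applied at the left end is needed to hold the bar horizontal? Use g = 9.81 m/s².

F ≈ 294 N

Choose the right end as the axis so the unknown pivot reaction has zero arm there.
Box: 5.82 × 9.81 = 57.09 N down at 2.11 m → arm 3.72 m, τ = 57.09 × 3.72 = 212.4 N·m counterclockwise.
Sign: 16.8 × 9.81 = 164.8 N down at 1.24 m → arm 4.59 m, τ = 164.8 × 4.59 = 756.4 N·m counterclockwise.
Crate: 40.5 × 9.81 = 397.3 N down at 3.96 m → arm 1.87 m, τ = 397.3 × 1.87 = 743 N·m counterclockwise.
Net moment of the loads = 1712 N·m counterclockwise.
The upward force F acts at the left end, arm 5.83 m, giving F × 5.83 clockwise.
Setting net torque to zero: F × 5.83 = 1712 → F = 1712 / 5.83 = 294 N.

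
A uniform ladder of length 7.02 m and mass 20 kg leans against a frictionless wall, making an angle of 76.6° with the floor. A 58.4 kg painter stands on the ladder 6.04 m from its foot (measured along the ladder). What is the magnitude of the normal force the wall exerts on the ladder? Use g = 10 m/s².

N_wall ≈ 144 N

About the foot of the ladder:
Ladder weight 20×10 = 200 N acts at 3.51 m along the ladder; its horizontal arm is 3.51·cos76.6° = 0.8134 m → τ = 162.7 N·m clockwise.
Painter: 58.4×10 = 584 N at 6.04 m → arm 1.4 m → τ = 817.6 N·m clockwise.
Wall normal N acts horizontally at the top; its moment arm is the height L sinθ = 7.02·sin76.6° = 6.829 m, counterclockwise.
Balancing moments: N × 6.829 = 980.3, giving N = 144 N.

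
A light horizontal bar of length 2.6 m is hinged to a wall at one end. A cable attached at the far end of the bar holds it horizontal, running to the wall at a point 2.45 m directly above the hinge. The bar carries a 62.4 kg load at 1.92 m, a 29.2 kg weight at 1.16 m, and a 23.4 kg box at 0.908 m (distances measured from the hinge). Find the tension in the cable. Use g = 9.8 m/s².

T ≈ 961 N

Take moments about the hinge.
Load: 62.4 × 9.8 = 611.5 N down at 1.92 m → arm 1.92 m, τ = 611.5 × 1.92 = 1174 N·m clockwise.
Weight: 29.2 × 9.8 = 286.2 N down at 1.16 m → arm 1.16 m, τ = 286.2 × 1.16 = 332 N·m clockwise.
Box: 23.4 × 9.8 = 229.3 N down at 0.908 m → arm 0.908 m, τ = 229.3 × 0.908 = 208.2 N·m clockwise.
Total clockwise load moment = 1714 N·m.
The cable tension T acts at 2.6 m; only its component perpendicular to the bar, T sinθ, produces torque. sinθ = h/√(h²+d²) = 2.45/√(2.45²+2.6²) = 0.6858.
Balancing moments: T × 2.6 × 0.6858 = 1714, giving T = 1714 / 1.783 = 961 N.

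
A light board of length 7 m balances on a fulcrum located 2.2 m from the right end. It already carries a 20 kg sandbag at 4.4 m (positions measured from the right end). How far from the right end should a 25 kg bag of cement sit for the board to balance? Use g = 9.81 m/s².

About the fulcrum (at 2.2 m from the right end):
Sandbag: 20 × 9.81 = 196.2 N down at 4.4 m → arm 2.2 m, τ = 196.2 × 2.2 = 431.6 N·m counterclockwise.
Net moment of existing loads = 431.6 N·m counterclockwise.
The bag of cement weighs 25 × 9.81 = 245.2 N and must supply an equal clockwise moment, so its lever arm about the fulcrum is 431.6 / 245.2 = 1.76 m.
That puts it at 2.2 − 1.76 = 0.44 m from the right end.

x ≈ 0.44 m from the right end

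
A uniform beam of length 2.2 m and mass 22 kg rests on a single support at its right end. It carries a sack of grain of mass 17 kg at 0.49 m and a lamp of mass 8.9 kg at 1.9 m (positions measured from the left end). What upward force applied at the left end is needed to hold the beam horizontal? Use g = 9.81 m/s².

F ≈ 249 N

About the right end:
Beam weight: 22 × 9.81 = 215.8 N down at 1.1 m → arm 1.1 m, τ = 215.8 × 1.1 = 237.4 N·m counterclockwise.
Sack of grain: 17 × 9.81 = 166.8 N down at 0.49 m → arm 1.71 m, τ = 166.8 × 1.71 = 285.2 N·m counterclockwise.
Lamp: 8.9 × 9.81 = 87.31 N down at 1.9 m → arm 0.3 m, τ = 87.31 × 0.3 = 26.19 N·m counterclockwise.
Net moment of the loads = 548.8 N·m counterclockwise.
The upward force F acts at the left end, arm 2.2 m, giving F × 2.2 clockwise.
Στ = 0 ⇒ F × 2.2 = 548.8 ⇒ F = 548.8 / 2.2 = 249 N.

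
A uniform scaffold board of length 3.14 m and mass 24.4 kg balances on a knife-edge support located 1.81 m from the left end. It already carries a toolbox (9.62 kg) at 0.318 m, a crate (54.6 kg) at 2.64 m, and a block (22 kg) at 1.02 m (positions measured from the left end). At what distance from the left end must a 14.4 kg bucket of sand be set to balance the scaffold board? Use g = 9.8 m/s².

x ≈ 1.27 m from the left end

Taking torques about the knife-edge support (at 1.81 m from the left end):
Beam weight: 24.4 × 9.8 = 239.1 N down at 1.57 m → arm 0.24 m, τ = 239.1 × 0.24 = 57.38 N·m counterclockwise.
Toolbox: 9.62 × 9.8 = 94.28 N down at 0.318 m → arm 1.492 m, τ = 94.28 × 1.492 = 140.7 N·m counterclockwise.
Crate: 54.6 × 9.8 = 535.1 N down at 2.64 m → arm 0.83 m, τ = 535.1 × 0.83 = 444.1 N·m clockwise.
Block: 22 × 9.8 = 215.6 N down at 1.02 m → arm 0.79 m, τ = 215.6 × 0.79 = 170.3 N·m counterclockwise.
Net moment of existing loads = 75.72 N·m clockwise.
The bucket of sand weighs 14.4 × 9.8 = 141.1 N and must supply an equal counterclockwise moment, so its lever arm about the knife-edge support is 75.72 / 141.1 = 0.537 m.
That puts it at 1.81 − 0.537 = 1.27 m from the left end.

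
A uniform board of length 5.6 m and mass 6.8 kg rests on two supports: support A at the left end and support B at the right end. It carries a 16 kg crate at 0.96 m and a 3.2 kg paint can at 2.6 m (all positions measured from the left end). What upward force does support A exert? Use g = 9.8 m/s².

R_A ≈ 180 N

About support B:
Beam weight: 6.8 × 9.8 = 66.64 N down at 2.8 m → arm 2.8 m, τ = 66.64 × 2.8 = 186.6 N·m counterclockwise.
Crate: 16 × 9.8 = 156.8 N down at 0.96 m → arm 4.64 m, τ = 156.8 × 4.64 = 727.6 N·m counterclockwise.
Paint can: 3.2 × 9.8 = 31.36 N down at 2.6 m → arm 3 m, τ = 31.36 × 3 = 94.08 N·m counterclockwise.
Net load moment about support B = 1008 N·m counterclockwise.
Reaction R at support A is upward at 0 m, arm 5.6 m → moment R × 5.6 clockwise.
Setting net torque to zero: R × 5.6 = 1008 → R = 180 N.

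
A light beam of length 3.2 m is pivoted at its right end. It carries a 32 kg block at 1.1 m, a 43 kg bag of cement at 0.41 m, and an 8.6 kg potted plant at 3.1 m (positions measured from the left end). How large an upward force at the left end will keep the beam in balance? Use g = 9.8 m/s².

F ≈ 576 N

Taking torques about the right end:
Block: 32 × 9.8 = 313.6 N down at 1.1 m → arm 2.1 m, τ = 313.6 × 2.1 = 658.6 N·m counterclockwise.
Bag of cement: 43 × 9.8 = 421.4 N down at 0.41 m → arm 2.79 m, τ = 421.4 × 2.79 = 1176 N·m counterclockwise.
Potted plant: 8.6 × 9.8 = 84.28 N down at 3.1 m → arm 0.1 m, τ = 84.28 × 0.1 = 8.428 N·m counterclockwise.
Net moment of the loads = 1843 N·m counterclockwise.
The upward force F acts at the left end, arm 3.2 m, giving F × 3.2 clockwise.
Στ = 0 ⇒ F × 3.2 = 1843 ⇒ F = 1843 / 3.2 = 576 N.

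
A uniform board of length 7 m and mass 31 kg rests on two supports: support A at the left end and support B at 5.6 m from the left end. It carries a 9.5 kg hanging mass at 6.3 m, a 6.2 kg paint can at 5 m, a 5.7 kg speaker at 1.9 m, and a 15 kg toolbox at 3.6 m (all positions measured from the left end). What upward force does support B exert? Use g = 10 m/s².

Taking torques about support A:
Beam weight: 31 × 10 = 310 N down at 3.5 m → arm 3.5 m, τ = 310 × 3.5 = 1085 N·m clockwise.
Hanging mass: 9.5 × 10 = 95 N down at 6.3 m → arm 6.3 m, τ = 95 × 6.3 = 598.5 N·m clockwise.
Paint can: 6.2 × 10 = 62 N down at 5 m → arm 5 m, τ = 62 × 5 = 310 N·m clockwise.
Speaker: 5.7 × 10 = 57 N down at 1.9 m → arm 1.9 m, τ = 57 × 1.9 = 108.3 N·m clockwise.
Toolbox: 15 × 10 = 150 N down at 3.6 m → arm 3.6 m, τ = 150 × 3.6 = 540 N·m clockwise.
Net load moment about support A = 2642 N·m clockwise.
Reaction R at support B is upward at 5.6 m, arm 5.6 m → moment R × 5.6 counterclockwise.
Setting net torque to zero: R × 5.6 = 2642 → R = 472 N.

R_B ≈ 472 N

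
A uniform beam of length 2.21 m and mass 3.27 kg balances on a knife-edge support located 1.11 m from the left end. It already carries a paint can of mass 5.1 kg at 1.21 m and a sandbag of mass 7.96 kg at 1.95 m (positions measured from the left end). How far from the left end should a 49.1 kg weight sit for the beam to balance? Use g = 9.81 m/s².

x ≈ 0.964 m from the left end

Take moments about the knife-edge support (at 1.11 m from the left end).
Beam weight: 3.27 × 9.81 = 32.08 N down at 1.105 m → arm 0.005 m, τ = 32.08 × 0.005 = 0.1604 N·m counterclockwise.
Paint can: 5.1 × 9.81 = 50.03 N down at 1.21 m → arm 0.1 m, τ = 50.03 × 0.1 = 5.003 N·m clockwise.
Sandbag: 7.96 × 9.81 = 78.09 N down at 1.95 m → arm 0.84 m, τ = 78.09 × 0.84 = 65.6 N·m clockwise.
Net moment of existing loads = 70.44 N·m clockwise.
The weight weighs 49.1 × 9.81 = 481.7 N and must supply an equal counterclockwise moment, so its lever arm about the knife-edge support is 70.44 / 481.7 = 0.146 m.
That puts it at 1.11 − 0.146 = 0.964 m from the left end.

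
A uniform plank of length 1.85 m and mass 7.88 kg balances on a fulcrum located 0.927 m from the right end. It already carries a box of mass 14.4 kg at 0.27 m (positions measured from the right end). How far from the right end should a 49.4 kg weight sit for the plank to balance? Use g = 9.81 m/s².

x ≈ 1.12 m from the right end

About the fulcrum (at 0.927 m from the right end):
Beam weight: 7.88 × 9.81 = 77.3 N down at 0.925 m → arm 0.002 m, τ = 77.3 × 0.002 = 0.1546 N·m clockwise.
Box: 14.4 × 9.81 = 141.3 N down at 0.27 m → arm 0.657 m, τ = 141.3 × 0.657 = 92.83 N·m clockwise.
Net moment of existing loads = 92.98 N·m clockwise.
The weight weighs 49.4 × 9.81 = 484.6 N and must supply an equal counterclockwise moment, so its lever arm about the fulcrum is 92.98 / 484.6 = 0.192 m.
That puts it at 0.927 + 0.192 = 1.12 m from the right end.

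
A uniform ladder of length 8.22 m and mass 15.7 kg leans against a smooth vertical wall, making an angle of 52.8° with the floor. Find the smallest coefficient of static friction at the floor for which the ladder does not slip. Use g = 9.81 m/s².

μ_min ≈ 0.38

Sum moments about the foot of the ladder (the floor normal and friction both act there and drop out).
Ladder weight 15.7×9.81 = 154 N acts at 4.11 m along the ladder; its horizontal arm is 4.11·cos52.8° = 2.485 m → τ = 382.7 N·m clockwise.
Wall normal N acts horizontally at the top; its moment arm is the height L sinθ = 8.22·sin52.8° = 6.547 m, counterclockwise.
For rotational equilibrium, N × 6.547 = 382.7, so N = 58.45 N.
ΣFx = 0 ⇒ f = N_wall = 58.45 N. ΣFy = 0 ⇒ N_floor = 154 N.
μ_min = f / N_floor = 58.45 / 154 = 0.38.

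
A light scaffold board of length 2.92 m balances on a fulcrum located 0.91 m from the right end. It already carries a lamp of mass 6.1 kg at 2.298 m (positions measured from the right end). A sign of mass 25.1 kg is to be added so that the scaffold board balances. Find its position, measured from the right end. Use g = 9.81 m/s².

x ≈ 0.573 m from the right end

Take moments about the fulcrum (at 0.91 m from the right end).
Lamp: 6.1 × 9.81 = 59.84 N down at 2.298 m → arm 1.388 m, τ = 59.84 × 1.388 = 83.06 N·m counterclockwise.
Net moment of existing loads = 83.06 N·m counterclockwise.
The sign weighs 25.1 × 9.81 = 246.2 N and must supply an equal clockwise moment, so its lever arm about the fulcrum is 83.06 / 246.2 = 0.337 m.
That puts it at 0.91 − 0.337 = 0.573 m from the right end.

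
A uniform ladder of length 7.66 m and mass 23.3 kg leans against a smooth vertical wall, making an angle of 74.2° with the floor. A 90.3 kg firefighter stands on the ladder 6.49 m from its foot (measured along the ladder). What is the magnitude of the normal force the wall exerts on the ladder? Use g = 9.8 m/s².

N_wall ≈ 244 N

Choose the foot of the ladder as the axis so the floor normal and friction both act there and drop out.
Ladder weight 23.3×9.8 = 228.3 N acts at 3.83 m along the ladder; its horizontal arm is 3.83·cos74.2° = 1.043 m → τ = 238.1 N·m clockwise.
Firefighter: 90.3×9.8 = 884.9 N at 6.49 m → arm 1.767 m → τ = 1564 N·m clockwise.
Wall normal N acts horizontally at the top; its moment arm is the height L sinθ = 7.66·sin74.2° = 7.371 m, counterclockwise.
Στ = 0 ⇒ N × 7.371 = 1802 ⇒ N = 244 N.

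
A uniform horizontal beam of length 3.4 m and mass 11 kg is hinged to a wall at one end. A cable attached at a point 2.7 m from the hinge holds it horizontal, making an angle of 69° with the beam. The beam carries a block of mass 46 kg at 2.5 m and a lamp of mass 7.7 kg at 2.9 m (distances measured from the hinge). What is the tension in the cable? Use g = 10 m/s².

Sum moments about the hinge (the unknown hinge reaction has zero arm there).
Beam weight: 11 × 10 = 110 N down at 1.7 m → arm 1.7 m, τ = 110 × 1.7 = 187 N·m clockwise.
Block: 46 × 10 = 460 N down at 2.5 m → arm 2.5 m, τ = 460 × 2.5 = 1150 N·m clockwise.
Lamp: 7.7 × 10 = 77 N down at 2.9 m → arm 2.9 m, τ = 77 × 2.9 = 223.3 N·m clockwise.
Total clockwise load moment = 1560 N·m.
The cable tension T acts at 2.7 m; only its component perpendicular to the beam, T sinθ, produces torque. sin 69° = 0.9336.
For rotational equilibrium, T × 2.7 × 0.9336 = 1560, so T = 1560 / 2.521 = 619 N.

T ≈ 619 N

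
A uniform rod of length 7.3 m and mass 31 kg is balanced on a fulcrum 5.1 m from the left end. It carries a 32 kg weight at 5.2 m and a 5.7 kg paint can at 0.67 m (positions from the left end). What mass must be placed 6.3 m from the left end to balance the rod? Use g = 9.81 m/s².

m ≈ 55.8 kg

Taking torques about the fulcrum (at 5.1 m from the left end):
Beam weight: 31 × 9.81 = 304.1 N down at 3.65 m → arm 1.45 m, τ = 304.1 × 1.45 = 440.9 N·m counterclockwise.
Weight: 32 × 9.81 = 313.9 N down at 5.2 m → arm 0.1 m, τ = 313.9 × 0.1 = 31.39 N·m clockwise.
Paint can: 5.7 × 9.81 = 55.92 N down at 0.67 m → arm 4.43 m, τ = 55.92 × 4.43 = 247.7 N·m counterclockwise.
Net moment of known loads = 657.2 N·m counterclockwise.
An unknown mass m at 6.3 m has arm 1.2 m; its moment is m·g·1.2 clockwise.
For rotational equilibrium, m × 9.81 × 1.2 = 657.2, so m = 657.2 / (9.81 × 1.2) = 55.8 kg.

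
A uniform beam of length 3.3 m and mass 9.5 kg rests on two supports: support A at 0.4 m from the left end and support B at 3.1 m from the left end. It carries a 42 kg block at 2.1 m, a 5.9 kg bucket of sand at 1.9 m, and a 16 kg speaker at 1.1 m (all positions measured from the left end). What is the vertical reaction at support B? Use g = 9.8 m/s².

About support A:
Beam weight: 9.5 × 9.8 = 93.1 N down at 1.65 m → arm 1.25 m, τ = 93.1 × 1.25 = 116.4 N·m clockwise.
Block: 42 × 9.8 = 411.6 N down at 2.1 m → arm 1.7 m, τ = 411.6 × 1.7 = 699.7 N·m clockwise.
Bucket of sand: 5.9 × 9.8 = 57.82 N down at 1.9 m → arm 1.5 m, τ = 57.82 × 1.5 = 86.73 N·m clockwise.
Speaker: 16 × 9.8 = 156.8 N down at 1.1 m → arm 0.7 m, τ = 156.8 × 0.7 = 109.8 N·m clockwise.
Net load moment about support A = 1013 N·m clockwise.
Reaction R at support B is upward at 3.1 m, arm 2.7 m → moment R × 2.7 counterclockwise.
Balancing moments: R × 2.7 = 1013, giving R = 375 N.

R_B ≈ 375 N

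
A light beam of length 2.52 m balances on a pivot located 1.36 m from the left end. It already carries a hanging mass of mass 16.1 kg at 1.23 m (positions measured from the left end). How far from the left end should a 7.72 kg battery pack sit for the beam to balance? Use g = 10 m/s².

x ≈ 1.63 m from the left end

Choose the pivot (at 1.36 m from the left end) as the axis so the support reaction has zero arm there.
Hanging mass: 16.1 × 10 = 161 N down at 1.23 m → arm 0.13 m, τ = 161 × 0.13 = 20.93 N·m counterclockwise.
Net moment of existing loads = 20.93 N·m counterclockwise.
The battery pack weighs 7.72 × 10 = 77.2 N and must supply an equal clockwise moment, so its lever arm about the pivot is 20.93 / 77.2 = 0.271 m.
That puts it at 1.36 + 0.271 = 1.63 m from the left end.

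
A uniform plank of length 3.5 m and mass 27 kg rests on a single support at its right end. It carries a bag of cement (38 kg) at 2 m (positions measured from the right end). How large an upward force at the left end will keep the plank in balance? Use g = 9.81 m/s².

F ≈ 345 N

Take moments about the right end.
Beam weight: 27 × 9.81 = 264.9 N down at 1.75 m → arm 1.75 m, τ = 264.9 × 1.75 = 463.6 N·m counterclockwise.
Bag of cement: 38 × 9.81 = 372.8 N down at 2 m → arm 2 m, τ = 372.8 × 2 = 745.6 N·m counterclockwise.
Net moment of the loads = 1209 N·m counterclockwise.
The upward force F acts at the left end, arm 3.5 m, giving F × 3.5 clockwise.
Setting net torque to zero: F × 3.5 = 1209 → F = 1209 / 3.5 = 345 N.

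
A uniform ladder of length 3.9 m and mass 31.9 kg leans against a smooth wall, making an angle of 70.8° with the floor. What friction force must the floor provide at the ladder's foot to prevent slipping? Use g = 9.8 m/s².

Sum moments about the foot of the ladder (the floor normal and friction both act there and drop out).
Ladder weight 31.9×9.8 = 312.6 N acts at 1.95 m along the ladder; its horizontal arm is 1.95·cos70.8° = 0.6413 m → τ = 200.5 N·m clockwise.
Wall normal N acts horizontally at the top; its moment arm is the height L sinθ = 3.9·sin70.8° = 3.683 m, counterclockwise.
For rotational equilibrium, N × 3.683 = 200.5, so N = 54.4 N.
ΣFx = 0: friction at the foot balances the wall's push, so f = N_wall = 54.4 N.

f ≈ 54.4 N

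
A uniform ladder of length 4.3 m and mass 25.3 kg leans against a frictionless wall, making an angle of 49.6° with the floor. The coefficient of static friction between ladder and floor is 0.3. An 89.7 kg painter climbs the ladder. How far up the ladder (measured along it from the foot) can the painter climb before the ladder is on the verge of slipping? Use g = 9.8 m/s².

d ≈ 1.34 m

About the foot of the ladder:
Ladder weight 25.3×9.8 = 247.9 N acts at 2.15 m along the ladder; its horizontal arm is 2.15·cos49.6° = 1.393 m → τ = 345.3 N·m clockwise.
Painter weight 89.7×9.8 = 879.1 N at distance d → arm d·cos49.6° → τ = 879.1·d·0.6481 clockwise.
Wall normal N at the top has arm L sinθ = 3.275 m counterclockwise, so Στ = 0 gives N·3.275 = 345.3 + 569.7·d.
ΣFy = 0 ⇒ N_floor = 1127 N, so the maximum friction is μ_s·N_floor = 0.3×1127 = 338.1 N. ΣFx = 0 ⇒ N_wall = f, so at the slipping point N = 338.1 N.
Substituting: 338.1×3.275 = 345.3 + 569.7·d ⇒ d = (1107 − 345.3) / 569.7 = 1.34 m.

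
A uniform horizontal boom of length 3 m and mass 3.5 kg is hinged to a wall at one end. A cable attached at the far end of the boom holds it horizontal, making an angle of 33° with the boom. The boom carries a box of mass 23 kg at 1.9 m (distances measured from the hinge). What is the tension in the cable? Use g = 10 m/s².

T ≈ 300 N

Take moments about the hinge.
Beam weight: 3.5 × 10 = 35 N down at 1.5 m → arm 1.5 m, τ = 35 × 1.5 = 52.5 N·m clockwise.
Box: 23 × 10 = 230 N down at 1.9 m → arm 1.9 m, τ = 230 × 1.9 = 437 N·m clockwise.
Total clockwise load moment = 489.5 N·m.
The cable tension T acts at 3 m; only its component perpendicular to the boom, T sinθ, produces torque. sin 33° = 0.5446.
Setting net torque to zero: T × 3 × 0.5446 = 489.5 → T = 489.5 / 1.634 = 300 N.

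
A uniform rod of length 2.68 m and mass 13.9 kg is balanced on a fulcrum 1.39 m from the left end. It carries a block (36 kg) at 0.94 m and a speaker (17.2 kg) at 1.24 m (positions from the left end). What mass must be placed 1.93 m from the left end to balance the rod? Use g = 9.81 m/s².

Choose the fulcrum (at 1.39 m from the left end) as the axis so the support reaction has zero arm there.
Beam weight: 13.9 × 9.81 = 136.4 N down at 1.34 m → arm 0.05 m, τ = 136.4 × 0.05 = 6.82 N·m counterclockwise.
Block: 36 × 9.81 = 353.2 N down at 0.94 m → arm 0.45 m, τ = 353.2 × 0.45 = 158.9 N·m counterclockwise.
Speaker: 17.2 × 9.81 = 168.7 N down at 1.24 m → arm 0.15 m, τ = 168.7 × 0.15 = 25.3 N·m counterclockwise.
Net moment of known loads = 191 N·m counterclockwise.
An unknown mass m at 1.93 m has arm 0.54 m; its moment is m·g·0.54 clockwise.
Setting net torque to zero: m × 9.81 × 0.54 = 191 → m = 191 / (9.81 × 0.54) = 36.1 kg.

m ≈ 36.1 kg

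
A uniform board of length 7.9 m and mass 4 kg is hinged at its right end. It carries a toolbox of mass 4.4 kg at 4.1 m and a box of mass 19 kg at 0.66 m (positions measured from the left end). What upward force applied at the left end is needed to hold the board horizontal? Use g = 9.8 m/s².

F ≈ 211 N

Taking torques about the right end:
Beam weight: 4 × 9.8 = 39.2 N down at 3.95 m → arm 3.95 m, τ = 39.2 × 3.95 = 154.8 N·m counterclockwise.
Toolbox: 4.4 × 9.8 = 43.12 N down at 4.1 m → arm 3.8 m, τ = 43.12 × 3.8 = 163.9 N·m counterclockwise.
Box: 19 × 9.8 = 186.2 N down at 0.66 m → arm 7.24 m, τ = 186.2 × 7.24 = 1348 N·m counterclockwise.
Net moment of the loads = 1667 N·m counterclockwise.
The upward force F acts at the left end, arm 7.9 m, giving F × 7.9 clockwise.
For rotational equilibrium, F × 7.9 = 1667, so F = 1667 / 7.9 = 211 N.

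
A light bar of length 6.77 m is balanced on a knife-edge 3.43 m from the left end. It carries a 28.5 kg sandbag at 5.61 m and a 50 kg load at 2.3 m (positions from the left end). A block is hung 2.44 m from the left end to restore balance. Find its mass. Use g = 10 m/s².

m ≈ 5.69 kg

About the knife-edge (at 3.43 m from the left end):
Sandbag: 28.5 × 10 = 285 N down at 5.61 m → arm 2.18 m, τ = 285 × 2.18 = 621.3 N·m clockwise.
Load: 50 × 10 = 500 N down at 2.3 m → arm 1.13 m, τ = 500 × 1.13 = 565 N·m counterclockwise.
Net moment of known loads = 56.3 N·m clockwise.
An unknown mass m at 2.44 m has arm 0.99 m; its moment is m·g·0.99 counterclockwise.
Στ = 0 ⇒ m × 10 × 0.99 = 56.3 ⇒ m = 56.3 / (10 × 0.99) = 5.69 kg.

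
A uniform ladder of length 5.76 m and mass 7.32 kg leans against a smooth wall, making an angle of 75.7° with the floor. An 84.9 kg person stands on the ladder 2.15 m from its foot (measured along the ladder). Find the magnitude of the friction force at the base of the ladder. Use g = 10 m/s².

Sum moments about the foot of the ladder (the floor normal and friction both act there and drop out).
Ladder weight 7.32×10 = 73.2 N acts at 2.88 m along the ladder; its horizontal arm is 2.88·cos75.7° = 0.7114 m → τ = 52.07 N·m clockwise.
Person: 84.9×10 = 849 N at 2.15 m → arm 0.531 m → τ = 450.8 N·m clockwise.
Wall normal N acts horizontally at the top; its moment arm is the height L sinθ = 5.76·sin75.7° = 5.582 m, counterclockwise.
Balancing moments: N × 5.582 = 502.9, giving N = 90.1 N.
ΣFx = 0: friction at the foot balances the wall's push, so f = N_wall = 90.1 N.

f ≈ 90.1 N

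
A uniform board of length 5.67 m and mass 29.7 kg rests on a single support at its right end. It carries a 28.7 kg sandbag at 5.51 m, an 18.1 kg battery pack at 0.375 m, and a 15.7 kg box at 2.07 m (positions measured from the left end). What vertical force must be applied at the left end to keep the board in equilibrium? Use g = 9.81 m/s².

F ≈ 417 N

About the right end:
Beam weight: 29.7 × 9.81 = 291.4 N down at 2.835 m → arm 2.835 m, τ = 291.4 × 2.835 = 826.1 N·m counterclockwise.
Sandbag: 28.7 × 9.81 = 281.5 N down at 5.51 m → arm 0.16 m, τ = 281.5 × 0.16 = 45.04 N·m counterclockwise.
Battery pack: 18.1 × 9.81 = 177.6 N down at 0.375 m → arm 5.295 m, τ = 177.6 × 5.295 = 940.4 N·m counterclockwise.
Box: 15.7 × 9.81 = 154 N down at 2.07 m → arm 3.6 m, τ = 154 × 3.6 = 554.4 N·m counterclockwise.
Net moment of the loads = 2366 N·m counterclockwise.
The upward force F acts at the left end, arm 5.67 m, giving F × 5.67 clockwise.
Balancing moments: F × 5.67 = 2366, giving F = 2366 / 5.67 = 417 N.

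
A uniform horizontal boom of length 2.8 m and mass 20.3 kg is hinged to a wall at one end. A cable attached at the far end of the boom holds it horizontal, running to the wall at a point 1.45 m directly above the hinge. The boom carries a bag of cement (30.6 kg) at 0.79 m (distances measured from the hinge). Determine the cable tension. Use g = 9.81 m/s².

About the hinge:
Beam weight: 20.3 × 9.81 = 199.1 N down at 1.4 m → arm 1.4 m, τ = 199.1 × 1.4 = 278.7 N·m clockwise.
Bag of cement: 30.6 × 9.81 = 300.2 N down at 0.79 m → arm 0.79 m, τ = 300.2 × 0.79 = 237.2 N·m clockwise.
Total clockwise load moment = 515.9 N·m.
The cable tension T acts at 2.8 m; only its component perpendicular to the boom, T sinθ, produces torque. sinθ = h/√(h²+d²) = 1.45/√(1.45²+2.8²) = 0.4599.
Setting net torque to zero: T × 2.8 × 0.4599 = 515.9 → T = 515.9 / 1.288 = 401 N.

T ≈ 401 N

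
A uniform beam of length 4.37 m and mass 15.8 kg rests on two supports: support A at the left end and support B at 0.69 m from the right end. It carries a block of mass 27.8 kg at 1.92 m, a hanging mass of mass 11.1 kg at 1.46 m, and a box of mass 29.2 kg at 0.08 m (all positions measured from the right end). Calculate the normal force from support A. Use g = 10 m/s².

Sum moments about support B (its reaction then has zero moment arm).
Beam weight: 15.8 × 10 = 158 N down at 2.185 m → arm 1.495 m, τ = 158 × 1.495 = 236.2 N·m counterclockwise.
Block: 27.8 × 10 = 278 N down at 1.92 m → arm 1.23 m, τ = 278 × 1.23 = 341.9 N·m counterclockwise.
Hanging mass: 11.1 × 10 = 111 N down at 1.46 m → arm 0.77 m, τ = 111 × 0.77 = 85.47 N·m counterclockwise.
Box: 29.2 × 10 = 292 N down at 0.08 m → arm 0.61 m, τ = 292 × 0.61 = 178.1 N·m clockwise.
Net load moment about support B = 485.5 N·m counterclockwise.
Reaction R at support A is upward at 4.37 m, arm 3.68 m → moment R × 3.68 clockwise.
Στ = 0 ⇒ R × 3.68 = 485.5 ⇒ R = 132 N.

R_A ≈ 132 N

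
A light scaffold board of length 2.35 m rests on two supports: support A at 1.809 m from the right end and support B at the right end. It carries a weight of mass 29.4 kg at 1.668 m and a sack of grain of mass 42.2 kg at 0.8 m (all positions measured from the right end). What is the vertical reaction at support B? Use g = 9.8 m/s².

Take moments about support A.
Weight: 29.4 × 9.8 = 288.1 N down at 1.668 m → arm 0.141 m, τ = 288.1 × 0.141 = 40.62 N·m clockwise.
Sack of grain: 42.2 × 9.8 = 413.6 N down at 0.8 m → arm 1.009 m, τ = 413.6 × 1.009 = 417.3 N·m clockwise.
Net load moment about support A = 457.9 N·m clockwise.
Reaction R at support B is upward at 0 m, arm 1.809 m → moment R × 1.809 counterclockwise.
For rotational equilibrium, R × 1.809 = 457.9, so R = 253 N.

R_B ≈ 253 N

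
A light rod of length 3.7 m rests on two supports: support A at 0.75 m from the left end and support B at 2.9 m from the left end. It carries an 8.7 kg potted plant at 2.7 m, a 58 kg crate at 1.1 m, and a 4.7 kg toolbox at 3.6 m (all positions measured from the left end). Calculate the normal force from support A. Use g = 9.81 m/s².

Sum moments about support B (its reaction then has zero moment arm).
Potted plant: 8.7 × 9.81 = 85.35 N down at 2.7 m → arm 0.2 m, τ = 85.35 × 0.2 = 17.07 N·m counterclockwise.
Crate: 58 × 9.81 = 569 N down at 1.1 m → arm 1.8 m, τ = 569 × 1.8 = 1024 N·m counterclockwise.
Toolbox: 4.7 × 9.81 = 46.11 N down at 3.6 m → arm 0.7 m, τ = 46.11 × 0.7 = 32.28 N·m clockwise.
Net load moment about support B = 1009 N·m counterclockwise.
Reaction R at support A is upward at 0.75 m, arm 2.15 m → moment R × 2.15 clockwise.
Balancing moments: R × 2.15 = 1009, giving R = 469 N.

R_A ≈ 469 N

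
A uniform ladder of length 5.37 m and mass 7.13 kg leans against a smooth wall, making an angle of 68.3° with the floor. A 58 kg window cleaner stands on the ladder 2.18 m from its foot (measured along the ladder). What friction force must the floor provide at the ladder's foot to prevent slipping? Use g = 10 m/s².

Sum moments about the foot of the ladder (the floor normal and friction both act there and drop out).
Ladder weight 7.13×10 = 71.3 N acts at 2.685 m along the ladder; its horizontal arm is 2.685·cos68.3° = 0.9928 m → τ = 70.79 N·m clockwise.
Window cleaner: 58×10 = 580 N at 2.18 m → arm 0.806 m → τ = 467.5 N·m clockwise.
Wall normal N acts horizontally at the top; its moment arm is the height L sinθ = 5.37·sin68.3° = 4.989 m, counterclockwise.
Setting net torque to zero: N × 4.989 = 538.3 → N = 108 N.
ΣFx = 0: friction at the foot balances the wall's push, so f = N_wall = 108 N.

f ≈ 108 N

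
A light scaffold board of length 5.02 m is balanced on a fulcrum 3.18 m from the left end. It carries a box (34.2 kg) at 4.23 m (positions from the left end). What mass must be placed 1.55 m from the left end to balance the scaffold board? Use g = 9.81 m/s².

About the fulcrum (at 3.18 m from the left end):
Box: 34.2 × 9.81 = 335.5 N down at 4.23 m → arm 1.05 m, τ = 335.5 × 1.05 = 352.3 N·m clockwise.
Net moment of known loads = 352.3 N·m clockwise.
An unknown mass m at 1.55 m has arm 1.63 m; its moment is m·g·1.63 counterclockwise.
Setting net torque to zero: m × 9.81 × 1.63 = 352.3 → m = 352.3 / (9.81 × 1.63) = 22 kg.

m ≈ 22 kg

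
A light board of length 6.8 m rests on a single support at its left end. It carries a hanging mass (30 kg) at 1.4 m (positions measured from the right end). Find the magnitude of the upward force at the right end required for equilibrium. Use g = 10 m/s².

Take moments about the left end.
Hanging mass: 30 × 10 = 300 N down at 1.4 m → arm 5.4 m, τ = 300 × 5.4 = 1620 N·m clockwise.
Net moment of the loads = 1620 N·m clockwise.
The upward force F acts at the right end, arm 6.8 m, giving F × 6.8 counterclockwise.
For rotational equilibrium, F × 6.8 = 1620, so F = 1620 / 6.8 = 238 N.

F ≈ 238 N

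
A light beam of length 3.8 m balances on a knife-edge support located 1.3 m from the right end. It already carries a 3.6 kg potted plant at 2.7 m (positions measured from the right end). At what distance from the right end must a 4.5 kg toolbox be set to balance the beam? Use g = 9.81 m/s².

x ≈ 0.18 m from the right end

Choose the knife-edge support (at 1.3 m from the right end) as the axis so the support reaction has zero arm there.
Potted plant: 3.6 × 9.81 = 35.32 N down at 2.7 m → arm 1.4 m, τ = 35.32 × 1.4 = 49.45 N·m counterclockwise.
Net moment of existing loads = 49.45 N·m counterclockwise.
The toolbox weighs 4.5 × 9.81 = 44.15 N and must supply an equal clockwise moment, so its lever arm about the knife-edge support is 49.45 / 44.15 = 1.12 m.
That puts it at 1.3 − 1.12 = 0.18 m from the right end.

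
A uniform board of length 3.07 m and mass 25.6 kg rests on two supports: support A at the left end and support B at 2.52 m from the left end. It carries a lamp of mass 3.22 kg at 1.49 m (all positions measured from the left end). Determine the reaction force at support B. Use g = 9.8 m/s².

Taking torques about support A:
Beam weight: 25.6 × 9.8 = 250.9 N down at 1.535 m → arm 1.535 m, τ = 250.9 × 1.535 = 385.1 N·m clockwise.
Lamp: 3.22 × 9.8 = 31.56 N down at 1.49 m → arm 1.49 m, τ = 31.56 × 1.49 = 47.02 N·m clockwise.
Net load moment about support A = 432.1 N·m clockwise.
Reaction R at support B is upward at 2.52 m, arm 2.52 m → moment R × 2.52 counterclockwise.
Στ = 0 ⇒ R × 2.52 = 432.1 ⇒ R = 171 N.

R_B ≈ 171 N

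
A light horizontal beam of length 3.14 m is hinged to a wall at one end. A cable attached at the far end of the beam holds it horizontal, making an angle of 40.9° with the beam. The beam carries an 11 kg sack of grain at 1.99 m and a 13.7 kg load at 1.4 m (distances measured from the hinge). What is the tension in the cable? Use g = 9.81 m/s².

Taking torques about the hinge:
Sack of grain: 11 × 9.81 = 107.9 N down at 1.99 m → arm 1.99 m, τ = 107.9 × 1.99 = 214.7 N·m clockwise.
Load: 13.7 × 9.81 = 134.4 N down at 1.4 m → arm 1.4 m, τ = 134.4 × 1.4 = 188.2 N·m clockwise.
Total clockwise load moment = 402.9 N·m.
The cable tension T acts at 3.14 m; only its component perpendicular to the beam, T sinθ, produces torque. sin 40.9° = 0.6547.
Στ = 0 ⇒ T × 3.14 × 0.6547 = 402.9 ⇒ T = 402.9 / 2.056 = 196 N.

T ≈ 196 N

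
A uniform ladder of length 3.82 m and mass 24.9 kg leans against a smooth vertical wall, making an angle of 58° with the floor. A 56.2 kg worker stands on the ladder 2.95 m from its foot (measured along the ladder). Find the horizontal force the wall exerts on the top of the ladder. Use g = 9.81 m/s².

Taking torques about the foot of the ladder:
Ladder weight 24.9×9.81 = 244.3 N acts at 1.91 m along the ladder; its horizontal arm is 1.91·cos58° = 1.012 m → τ = 247.2 N·m clockwise.
Worker: 56.2×9.81 = 551.3 N at 2.95 m → arm 1.563 m → τ = 861.7 N·m clockwise.
Wall normal N acts horizontally at the top; its moment arm is the height L sinθ = 3.82·sin58° = 3.24 m, counterclockwise.
For rotational equilibrium, N × 3.24 = 1109, so N = 342 N.

N_wall ≈ 342 N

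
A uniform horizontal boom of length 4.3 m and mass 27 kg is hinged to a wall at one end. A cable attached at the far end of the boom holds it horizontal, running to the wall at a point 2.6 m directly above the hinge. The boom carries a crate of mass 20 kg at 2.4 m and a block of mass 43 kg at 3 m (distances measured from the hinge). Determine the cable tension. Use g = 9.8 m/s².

Take moments about the hinge.
Beam weight: 27 × 9.8 = 264.6 N down at 2.15 m → arm 2.15 m, τ = 264.6 × 2.15 = 568.9 N·m clockwise.
Crate: 20 × 9.8 = 196 N down at 2.4 m → arm 2.4 m, τ = 196 × 2.4 = 470.4 N·m clockwise.
Block: 43 × 9.8 = 421.4 N down at 3 m → arm 3 m, τ = 421.4 × 3 = 1264 N·m clockwise.
Total clockwise load moment = 2303 N·m.
The cable tension T acts at 4.3 m; only its component perpendicular to the boom, T sinθ, produces torque. sinθ = h/√(h²+d²) = 2.6/√(2.6²+4.3²) = 0.5174.
Balancing moments: T × 4.3 × 0.5174 = 2303, giving T = 2303 / 2.225 = 1040 N.

T ≈ 1040 N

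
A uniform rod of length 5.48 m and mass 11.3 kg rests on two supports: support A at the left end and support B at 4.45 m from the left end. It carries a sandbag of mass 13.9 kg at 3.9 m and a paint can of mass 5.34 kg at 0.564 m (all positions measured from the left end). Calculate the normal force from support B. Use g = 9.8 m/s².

Take moments about support A.
Beam weight: 11.3 × 9.8 = 110.7 N down at 2.74 m → arm 2.74 m, τ = 110.7 × 2.74 = 303.3 N·m clockwise.
Sandbag: 13.9 × 9.8 = 136.2 N down at 3.9 m → arm 3.9 m, τ = 136.2 × 3.9 = 531.2 N·m clockwise.
Paint can: 5.34 × 9.8 = 52.33 N down at 0.564 m → arm 0.564 m, τ = 52.33 × 0.564 = 29.51 N·m clockwise.
Net load moment about support A = 864 N·m clockwise.
Reaction R at support B is upward at 4.45 m, arm 4.45 m → moment R × 4.45 counterclockwise.
Setting net torque to zero: R × 4.45 = 864 → R = 194 N.

R_B ≈ 194 N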